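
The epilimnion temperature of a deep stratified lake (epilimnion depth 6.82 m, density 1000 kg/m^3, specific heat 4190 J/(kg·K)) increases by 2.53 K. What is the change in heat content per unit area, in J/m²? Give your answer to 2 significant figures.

Areal heat capacity C = ρ c_p D = 1000 × 4190 × 6.82 = 2.86×10^7 J/(m^2 K).
ΔQ = C ΔT = 2.86×10^7 × 2.53 = 7.23×10^7 J/m².

7.2×10^7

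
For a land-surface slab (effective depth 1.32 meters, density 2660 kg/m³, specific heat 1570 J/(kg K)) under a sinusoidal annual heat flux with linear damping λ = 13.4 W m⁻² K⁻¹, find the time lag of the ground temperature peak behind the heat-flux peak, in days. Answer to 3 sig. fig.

4.75 days

Areal heat capacity C = ρ c_p D = 2660 × 1570 × 1.32 = 5.51×10^6 J/(m²·K).
ω = 2π / 3.15×10^7 s = 1.99×10^-7 s⁻¹.
Phase lag φ = arctan(Cω/λ) = arctan(1.10/13.4) = 0.0818 rad.
Time lag = φ / ω = 0.0818 / 1.99×10^-7 = 4.10×10^5 s = 4.75 days.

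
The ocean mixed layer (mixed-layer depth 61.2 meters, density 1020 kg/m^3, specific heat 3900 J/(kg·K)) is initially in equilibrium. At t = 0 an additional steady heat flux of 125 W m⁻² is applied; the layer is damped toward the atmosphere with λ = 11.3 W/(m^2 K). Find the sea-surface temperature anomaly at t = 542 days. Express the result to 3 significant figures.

9.80 K

Areal heat capacity C = ρ c_p D = 1020 × 3900 × 61.2 = 2.43×10^8 J/(m²·K).
τ = C / λ = 2.43×10^8 / 11.3 = 2.15×10^7 s.
Equilibrium anomaly ΔT_eq = F / λ = 125 / 11.3 = 11.1 K.
t = 542 days = 4.68×10^7 s, so t/τ = 2.17.
ΔT(t) = ΔT_eq (1 − e^(−t/τ)) = 11.1 × (1 − e^−2.17) = 9.80 K.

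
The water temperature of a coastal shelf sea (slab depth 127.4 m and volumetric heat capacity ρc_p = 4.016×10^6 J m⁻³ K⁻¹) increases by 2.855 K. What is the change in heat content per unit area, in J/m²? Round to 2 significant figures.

Areal heat capacity C = ρc_p × D = 4.016×10^6 × 127.4 = 5.12×10^8 J/(m^2 K).
ΔQ = C ΔT = 5.12×10^8 × 2.855 = 1.46×10^9 J/m².

1.5×10^9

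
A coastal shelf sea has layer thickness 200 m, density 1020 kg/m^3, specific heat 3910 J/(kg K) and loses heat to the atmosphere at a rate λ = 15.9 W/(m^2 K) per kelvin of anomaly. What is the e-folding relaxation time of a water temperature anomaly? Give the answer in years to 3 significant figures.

1.59 years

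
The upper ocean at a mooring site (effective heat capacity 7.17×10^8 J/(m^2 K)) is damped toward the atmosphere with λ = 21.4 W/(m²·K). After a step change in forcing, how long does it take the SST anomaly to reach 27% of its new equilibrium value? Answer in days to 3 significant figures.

122 days

Areal heat capacity C = 7.17×10^8 J/(m^2 K) (given).
τ = C / λ = 7.17×10^8 / 21.4 = 3.35×10^7 s.
Fraction reached: 1 − e^(−t/τ) = 0.27 ⇒ t = −τ ln(1 − 0.27) = τ × 0.315.
t = 1.05×10^7 s = 122 days.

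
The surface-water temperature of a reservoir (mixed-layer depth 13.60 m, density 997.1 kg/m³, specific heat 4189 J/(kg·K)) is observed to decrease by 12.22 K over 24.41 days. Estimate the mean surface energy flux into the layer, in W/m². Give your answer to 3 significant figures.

-329

Areal heat capacity C = ρ c_p D = 997.1 × 4189 × 13.60 = 5.68×10^7 J/(m^2 K).
Required heat per unit area: Q = C ΔT = 5.68×10^7 × -12.22 = -6.94×10^8 J/m².
Flux F = Q / Δt = -6.94×10^8 / 2.11×10^6 s = -329 W/m².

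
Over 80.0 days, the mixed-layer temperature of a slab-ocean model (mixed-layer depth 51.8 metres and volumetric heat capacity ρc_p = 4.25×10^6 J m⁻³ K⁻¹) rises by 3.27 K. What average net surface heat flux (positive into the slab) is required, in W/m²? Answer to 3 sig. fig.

104

Areal heat capacity C = ρc_p × D = 4.25×10^6 × 51.8 = 2.20×10^8 J/(m^2 K).
Required heat per unit area: Q = C ΔT = 2.20×10^8 × 3.27 = 7.20×10^8 J/m².
Flux F = Q / Δt = 7.20×10^8 / 6.91×10^6 s = 104 W/m².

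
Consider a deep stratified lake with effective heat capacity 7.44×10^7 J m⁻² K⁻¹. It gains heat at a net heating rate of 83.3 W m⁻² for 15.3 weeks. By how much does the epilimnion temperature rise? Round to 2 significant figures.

10 K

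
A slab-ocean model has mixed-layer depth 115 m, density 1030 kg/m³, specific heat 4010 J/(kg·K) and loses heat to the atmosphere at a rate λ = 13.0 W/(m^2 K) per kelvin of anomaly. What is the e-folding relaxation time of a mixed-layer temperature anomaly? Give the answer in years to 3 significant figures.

Areal heat capacity C = ρ c_p D = 1030 × 4010 × 115 = 4.75×10^8 J/(m²·K).
Relaxation time τ = C / λ = 4.75×10^8 / 13.0 = 3.65×10^7 s.
In years: 3.65×10^7 s / (3.156×10^7 s/year) = 1.16 years.

1.16 years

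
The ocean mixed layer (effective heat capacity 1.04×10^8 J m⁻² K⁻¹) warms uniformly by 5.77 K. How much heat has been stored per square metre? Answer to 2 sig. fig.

Areal heat capacity C = 1.04×10^8 J m⁻² K⁻¹ (given).
ΔQ = C ΔT = 1.04×10^8 × 5.77 = 6.00×10^8 J/m².

6.0×10^8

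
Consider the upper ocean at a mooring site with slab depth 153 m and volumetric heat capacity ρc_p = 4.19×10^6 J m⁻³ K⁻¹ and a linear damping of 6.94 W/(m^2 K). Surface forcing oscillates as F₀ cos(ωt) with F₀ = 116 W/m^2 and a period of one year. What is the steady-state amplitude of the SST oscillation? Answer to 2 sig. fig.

Areal heat capacity C = ρc_p × D = 4.19×10^6 × 153 = 6.41×10^8 J/(m²·K).
Angular frequency ω = 2π / T = 2π / 3.15×10^7 s = 1.99×10^-7 s⁻¹.
√((Cω)² + λ²) = √((128)² + 6.94²) = 128 W/(m²·K).
Amplitude A = F₀ / √((Cω)²+λ²) = 116 / 128 = 0.907 K.

0.91 K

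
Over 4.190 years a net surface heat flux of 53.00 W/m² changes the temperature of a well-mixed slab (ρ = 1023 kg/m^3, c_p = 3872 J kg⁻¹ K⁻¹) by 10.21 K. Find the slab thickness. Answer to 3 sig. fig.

Heat input Q = F Δt = 53.00 × 1.32×10^8 s = 7.01×10^9 J/m².
Required areal heat capacity C = Q / ΔT = 6.86×10^8 J/(m²·K).
Depth D = C / (ρ c_p) = 6.86×10^8 / (1023 × 3872) = 173 m.

173 m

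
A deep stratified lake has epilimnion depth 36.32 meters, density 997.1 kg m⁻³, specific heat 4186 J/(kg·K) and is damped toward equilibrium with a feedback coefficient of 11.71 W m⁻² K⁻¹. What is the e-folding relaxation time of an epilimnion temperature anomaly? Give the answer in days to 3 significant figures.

150 days

Areal heat capacity C = ρ c_p D = 997.1 × 4186 × 36.32 = 1.52×10^8 J/(m²·K).
Relaxation time τ = C / λ = 1.52×10^8 / 11.71 = 1.29×10^7 s.
In days: 1.29×10^7 s / (86400 s/day) = 150 days.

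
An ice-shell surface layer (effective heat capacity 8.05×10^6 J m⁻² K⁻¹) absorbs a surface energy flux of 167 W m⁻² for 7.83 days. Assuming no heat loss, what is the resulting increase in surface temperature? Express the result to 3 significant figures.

14.0 K

Areal heat capacity C = 8.05×10^6 J m⁻² K⁻¹ (given).
Net heat input Q = F Δt = 167 × (7.83 days × 86400 s/day) = 1.13×10^8 J/m².
ΔT = Q / C = 1.13×10^8 / 8.05×10^6 = 14.0 K.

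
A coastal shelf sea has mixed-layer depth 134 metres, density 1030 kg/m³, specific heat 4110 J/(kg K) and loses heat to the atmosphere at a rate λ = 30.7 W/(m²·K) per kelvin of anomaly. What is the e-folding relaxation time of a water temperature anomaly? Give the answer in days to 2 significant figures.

Areal heat capacity C = ρ c_p D = 1030 × 4110 × 134 = 5.67×10^8 J m⁻² K⁻¹.
Relaxation time τ = C / λ = 5.67×10^8 / 30.7 = 1.85×10^7 s.
In days: 1.85×10^7 s / (86400 s/day) = 214 days.

210 days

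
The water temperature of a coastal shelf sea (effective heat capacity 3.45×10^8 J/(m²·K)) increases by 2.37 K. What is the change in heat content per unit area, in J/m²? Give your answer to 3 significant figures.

8.18×10^8

Areal heat capacity C = 3.45×10^8 J/(m²·K) (given).
ΔQ = C ΔT = 3.45×10^8 × 2.37 = 8.18×10^8 J/m².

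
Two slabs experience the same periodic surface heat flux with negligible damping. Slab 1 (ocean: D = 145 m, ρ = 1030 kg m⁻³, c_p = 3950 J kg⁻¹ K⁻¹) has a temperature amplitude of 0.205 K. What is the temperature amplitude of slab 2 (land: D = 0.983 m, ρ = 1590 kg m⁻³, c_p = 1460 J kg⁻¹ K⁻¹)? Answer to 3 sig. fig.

53.0 K

C_ocean = 5.90×10^8 J/(m²·K); C_land = 2.28×10^6 J/(m²·K).
A ∝ 1/C ⇒ A_land = A_ocean × C_ocean/C_land = 0.205 × 259 = 53.0 K.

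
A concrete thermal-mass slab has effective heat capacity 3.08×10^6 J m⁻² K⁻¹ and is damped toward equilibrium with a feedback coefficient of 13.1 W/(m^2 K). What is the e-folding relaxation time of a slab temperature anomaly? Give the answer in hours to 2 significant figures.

65 hours

Areal heat capacity C = 3.08×10^6 J m⁻² K⁻¹ (given).
Relaxation time τ = C / λ = 3.08×10^6 / 13.1 = 2.35×10^5 s.
In hours: 2.35×10^5 s / (3600 s/hour) = 65.3 hours.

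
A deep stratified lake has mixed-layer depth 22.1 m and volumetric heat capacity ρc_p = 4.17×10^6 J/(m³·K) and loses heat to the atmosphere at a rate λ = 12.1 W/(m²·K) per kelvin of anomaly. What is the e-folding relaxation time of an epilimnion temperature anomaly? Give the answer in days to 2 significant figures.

88 days

Areal heat capacity C = ρc_p × D = 4.17×10^6 × 22.1 = 9.22×10^7 J/(m^2 K).
Relaxation time τ = C / λ = 9.22×10^7 / 12.1 = 7.62×10^6 s.
In days: 7.62×10^6 s / (86400 s/day) = 88.2 days.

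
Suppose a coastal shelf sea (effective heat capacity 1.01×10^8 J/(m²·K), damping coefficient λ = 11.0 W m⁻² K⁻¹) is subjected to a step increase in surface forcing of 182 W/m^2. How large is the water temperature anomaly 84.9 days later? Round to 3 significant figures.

9.10 K

Areal heat capacity C = 1.01×10^8 J/(m²·K) (given).
τ = C / λ = 1.01×10^8 / 11.0 = 9.18×10^6 s.
Equilibrium anomaly ΔT_eq = F / λ = 182 / 11.0 = 16.5 K.
t = 84.9 days = 7.34×10^6 s, so t/τ = 0.799.
ΔT(t) = ΔT_eq (1 − e^(−t/τ)) = 16.5 × (1 − e^−0.799) = 9.10 K.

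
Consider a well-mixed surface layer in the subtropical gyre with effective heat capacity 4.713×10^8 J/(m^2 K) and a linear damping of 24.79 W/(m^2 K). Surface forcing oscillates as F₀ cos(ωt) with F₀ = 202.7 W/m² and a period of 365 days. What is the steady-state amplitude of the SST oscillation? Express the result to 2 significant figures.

Areal heat capacity C = 4.713×10^8 J/(m^2 K) (given).
Angular frequency ω = 2π / T = 2π / 3.15×10^7 s = 1.99×10^-7 s⁻¹.
√((Cω)² + λ²) = √((93.9)² + 24.79²) = 97.1 W/(m²·K).
Amplitude A = F₀ / √((Cω)²+λ²) = 202.7 / 97.1 = 2.09 K.

2.1 K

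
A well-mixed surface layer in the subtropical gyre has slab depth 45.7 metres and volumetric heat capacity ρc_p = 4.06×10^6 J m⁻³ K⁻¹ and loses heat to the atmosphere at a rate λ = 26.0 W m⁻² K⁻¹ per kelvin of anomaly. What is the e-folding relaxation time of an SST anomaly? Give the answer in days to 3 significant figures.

82.6 days

Areal heat capacity C = ρc_p × D = 4.06×10^6 × 45.7 = 1.86×10^8 J/(m^2 K).
Relaxation time τ = C / λ = 1.86×10^8 / 26.0 = 7.14×10^6 s.
In days: 7.14×10^6 s / (86400 s/day) = 82.6 days.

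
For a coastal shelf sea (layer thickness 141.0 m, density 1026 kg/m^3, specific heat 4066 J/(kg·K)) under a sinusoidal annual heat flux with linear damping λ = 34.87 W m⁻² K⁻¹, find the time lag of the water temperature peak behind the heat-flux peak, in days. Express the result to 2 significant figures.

Areal heat capacity C = ρ c_p D = 1026 × 4066 × 141.0 = 5.88×10^8 J m⁻² K⁻¹.
ω = 2π / 3.15×10^7 s = 1.99×10^-7 s⁻¹.
Phase lag φ = arctan(Cω/λ) = arctan(117/34.87) = 1.28 rad.
Time lag = φ / ω = 1.28 / 1.99×10^-7 = 6.43×10^6 s = 74.5 days.

74 days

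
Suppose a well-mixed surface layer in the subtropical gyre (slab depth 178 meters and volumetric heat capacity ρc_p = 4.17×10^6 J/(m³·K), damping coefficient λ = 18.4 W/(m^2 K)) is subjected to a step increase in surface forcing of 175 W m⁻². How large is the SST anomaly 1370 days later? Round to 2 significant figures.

Areal heat capacity C = ρc_p × D = 4.17×10^6 × 178 = 7.42×10^8 J/(m²·K).
τ = C / λ = 7.42×10^8 / 18.4 = 4.03×10^7 s.
Equilibrium anomaly ΔT_eq = F / λ = 175 / 18.4 = 9.51 K.
t = 1370 days = 1.18×10^8 s, so t/τ = 2.93.
ΔT(t) = ΔT_eq (1 − e^(−t/τ)) = 9.51 × (1 − e^−2.93) = 9.01 K.

9.0 K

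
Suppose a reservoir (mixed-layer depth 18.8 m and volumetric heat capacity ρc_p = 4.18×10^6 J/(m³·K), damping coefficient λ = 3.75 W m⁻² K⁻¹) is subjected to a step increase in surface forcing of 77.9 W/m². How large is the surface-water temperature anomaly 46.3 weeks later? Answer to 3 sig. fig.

Areal heat capacity C = ρc_p × D = 4.18×10^6 × 18.8 = 7.86×10^7 J m⁻² K⁻¹.
τ = C / λ = 7.86×10^7 / 3.75 = 2.10×10^7 s.
Equilibrium anomaly ΔT_eq = F / λ = 77.9 / 3.75 = 20.8 K.
t = 46.3 weeks = 2.80×10^7 s, so t/τ = 1.34.
ΔT(t) = ΔT_eq (1 − e^(−t/τ)) = 20.8 × (1 − e^−1.34) = 15.3 K.

15.3 K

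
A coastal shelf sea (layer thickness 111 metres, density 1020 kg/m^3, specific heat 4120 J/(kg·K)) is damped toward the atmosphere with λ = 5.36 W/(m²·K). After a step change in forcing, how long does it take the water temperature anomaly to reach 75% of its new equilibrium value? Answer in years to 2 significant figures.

Areal heat capacity C = ρ c_p D = 1020 × 4120 × 111 = 4.66×10^8 J/(m^2 K).
τ = C / λ = 4.66×10^8 / 5.36 = 8.70×10^7 s.
Fraction reached: 1 − e^(−t/τ) = 0.75 ⇒ t = −τ ln(1 − 0.75) = τ × 1.39.
t = 1.21×10^8 s = 3.82 years.

3.8 years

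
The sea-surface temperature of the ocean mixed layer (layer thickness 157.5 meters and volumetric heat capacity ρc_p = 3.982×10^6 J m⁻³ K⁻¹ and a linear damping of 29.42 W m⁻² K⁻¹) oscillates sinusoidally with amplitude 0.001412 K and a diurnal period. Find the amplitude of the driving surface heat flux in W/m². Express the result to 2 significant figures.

64

Areal heat capacity C = ρc_p × D = 3.982×10^6 × 157.5 = 6.27×10^8 J/(m^2 K).
ω = 2π / 86400 s = 7.27×10^-5 s⁻¹.
√((Cω)² + λ²) = √((45600)² + 29.42²) = 45600 W/(m²·K).
F₀ = A × √((Cω)²+λ²) = 0.001412 × 45600 = 64.4 W/m².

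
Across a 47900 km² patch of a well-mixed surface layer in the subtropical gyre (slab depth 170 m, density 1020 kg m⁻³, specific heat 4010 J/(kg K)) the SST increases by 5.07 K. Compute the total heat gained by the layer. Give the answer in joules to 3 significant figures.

1.69×10^20 J

Areal heat capacity C = ρ c_p D = 1020 × 4010 × 170 = 6.95×10^8 J/(m²·K).
Heat per unit area: q = C ΔT = 6.95×10^8 × 5.07 = 3.53×10^9 J/m².
Total heat: Q = q × A = 3.53×10^9 × (47900 × 10⁶ m²) = 1.69×10^20 J.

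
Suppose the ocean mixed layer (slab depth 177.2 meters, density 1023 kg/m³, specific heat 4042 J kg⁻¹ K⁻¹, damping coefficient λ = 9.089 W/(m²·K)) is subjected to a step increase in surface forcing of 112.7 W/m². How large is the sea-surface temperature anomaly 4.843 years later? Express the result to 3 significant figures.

Areal heat capacity C = ρ c_p D = 1023 × 4042 × 177.2 = 7.33×10^8 J m⁻² K⁻¹.
τ = C / λ = 7.33×10^8 / 9.089 = 8.06×10^7 s.
Equilibrium anomaly ΔT_eq = F / λ = 112.7 / 9.089 = 12.4 K.
t = 4.843 years = 1.53×10^8 s, so t/τ = 1.90.
ΔT(t) = ΔT_eq (1 − e^(−t/τ)) = 12.4 × (1 − e^−1.90) = 10.5 K.

10.5 K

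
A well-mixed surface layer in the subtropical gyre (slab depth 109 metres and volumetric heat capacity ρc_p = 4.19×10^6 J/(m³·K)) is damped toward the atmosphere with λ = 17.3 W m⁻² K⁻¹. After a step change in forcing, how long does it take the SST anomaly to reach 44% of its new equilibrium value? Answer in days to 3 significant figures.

177 days

Areal heat capacity C = ρc_p × D = 4.19×10^6 × 109 = 4.57×10^8 J/(m^2 K).
τ = C / λ = 4.57×10^8 / 17.3 = 2.64×10^7 s.
Fraction reached: 1 − e^(−t/τ) = 0.44 ⇒ t = −τ ln(1 − 0.44) = τ × 0.580.
t = 1.53×10^7 s = 177 days.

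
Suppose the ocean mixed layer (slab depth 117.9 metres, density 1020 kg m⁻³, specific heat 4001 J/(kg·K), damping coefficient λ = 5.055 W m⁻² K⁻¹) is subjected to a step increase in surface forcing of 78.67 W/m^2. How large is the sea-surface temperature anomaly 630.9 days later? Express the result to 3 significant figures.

6.79 K

Areal heat capacity C = ρ c_p D = 1020 × 4001 × 117.9 = 4.81×10^8 J/(m^2 K).
τ = C / λ = 4.81×10^8 / 5.055 = 9.52×10^7 s.
Equilibrium anomaly ΔT_eq = F / λ = 78.67 / 5.055 = 15.6 K.
t = 630.9 days = 5.45×10^7 s, so t/τ = 0.573.
ΔT(t) = ΔT_eq (1 − e^(−t/τ)) = 15.6 × (1 − e^−0.573) = 6.79 K.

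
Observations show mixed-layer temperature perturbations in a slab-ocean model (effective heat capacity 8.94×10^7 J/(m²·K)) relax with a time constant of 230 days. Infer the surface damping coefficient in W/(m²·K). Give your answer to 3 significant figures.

Areal heat capacity C = 8.94×10^7 J/(m²·K) (given).
τ = 230 days = 1.99×10^7 s.
λ = C / τ = 8.94×10^7 / 1.99×10^7 = 4.50 W/(m²·K).

4.50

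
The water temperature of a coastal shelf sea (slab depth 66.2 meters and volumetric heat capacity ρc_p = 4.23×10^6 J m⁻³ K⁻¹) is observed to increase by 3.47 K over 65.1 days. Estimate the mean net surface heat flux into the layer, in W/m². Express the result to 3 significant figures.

173

Areal heat capacity C = ρc_p × D = 4.23×10^6 × 66.2 = 2.80×10^8 J m⁻² K⁻¹.
Required heat per unit area: Q = C ΔT = 2.80×10^8 × 3.47 = 9.72×10^8 J/m².
Flux F = Q / Δt = 9.72×10^8 / 5.62×10^6 s = 173 W/m².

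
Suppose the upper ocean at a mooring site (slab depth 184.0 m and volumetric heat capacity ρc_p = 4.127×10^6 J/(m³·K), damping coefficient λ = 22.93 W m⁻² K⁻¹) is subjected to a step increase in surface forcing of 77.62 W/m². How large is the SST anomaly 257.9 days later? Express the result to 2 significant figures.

Areal heat capacity C = ρc_p × D = 4.127×10^6 × 184.0 = 7.59×10^8 J m⁻² K⁻¹.
τ = C / λ = 7.59×10^8 / 22.93 = 3.31×10^7 s.
Equilibrium anomaly ΔT_eq = F / λ = 77.62 / 22.93 = 3.39 K.
t = 257.9 days = 2.23×10^7 s, so t/τ = 0.673.
ΔT(t) = ΔT_eq (1 − e^(−t/τ)) = 3.39 × (1 − e^−0.673) = 1.66 K.

1.7 K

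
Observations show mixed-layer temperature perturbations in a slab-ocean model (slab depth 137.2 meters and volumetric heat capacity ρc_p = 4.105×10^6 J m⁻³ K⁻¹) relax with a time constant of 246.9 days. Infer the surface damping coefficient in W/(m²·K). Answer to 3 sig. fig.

26.4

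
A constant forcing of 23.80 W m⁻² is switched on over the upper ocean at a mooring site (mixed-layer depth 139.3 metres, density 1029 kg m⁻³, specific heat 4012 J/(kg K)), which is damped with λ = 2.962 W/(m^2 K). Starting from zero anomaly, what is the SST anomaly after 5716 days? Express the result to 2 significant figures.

7.4 K

Areal heat capacity C = ρ c_p D = 1029 × 4012 × 139.3 = 5.75×10^8 J/(m^2 K).
τ = C / λ = 5.75×10^8 / 2.962 = 1.94×10^8 s.
Equilibrium anomaly ΔT_eq = F / λ = 23.80 / 2.962 = 8.04 K.
t = 5716 days = 4.94×10^8 s, so t/τ = 2.54.
ΔT(t) = ΔT_eq (1 − e^(−t/τ)) = 8.04 × (1 − e^−2.54) = 7.40 K.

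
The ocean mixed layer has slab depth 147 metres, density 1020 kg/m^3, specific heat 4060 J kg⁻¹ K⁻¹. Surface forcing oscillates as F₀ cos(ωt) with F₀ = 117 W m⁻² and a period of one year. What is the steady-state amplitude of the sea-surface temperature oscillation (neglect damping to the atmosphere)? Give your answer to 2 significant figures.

Areal heat capacity C = ρ c_p D = 1020 × 4060 × 147 = 6.09×10^8 J m⁻² K⁻¹.
Angular frequency ω = 2π / T = 2π / 3.15×10^7 s = 1.99×10^-7 s⁻¹.
Cω = 6.09×10^8 × 1.99×10^-7 = 121 W/(m²·K).
Amplitude A = F₀ / (Cω) = 117 / 121 = 0.965 K.

0.96 K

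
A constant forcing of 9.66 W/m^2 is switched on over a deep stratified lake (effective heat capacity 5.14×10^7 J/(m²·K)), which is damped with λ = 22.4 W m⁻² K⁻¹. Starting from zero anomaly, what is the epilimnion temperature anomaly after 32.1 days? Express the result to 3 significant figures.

0.302 K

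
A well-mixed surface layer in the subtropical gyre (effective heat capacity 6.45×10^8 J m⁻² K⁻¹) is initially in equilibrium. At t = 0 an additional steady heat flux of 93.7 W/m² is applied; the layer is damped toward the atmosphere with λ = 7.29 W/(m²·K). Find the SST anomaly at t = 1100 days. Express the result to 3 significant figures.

8.46 K

Areal heat capacity C = 6.45×10^8 J m⁻² K⁻¹ (given).
τ = C / λ = 6.45×10^8 / 7.29 = 8.85×10^7 s.
Equilibrium anomaly ΔT_eq = F / λ = 93.7 / 7.29 = 12.9 K.
t = 1100 days = 9.50×10^7 s, so t/τ = 1.07.
ΔT(t) = ΔT_eq (1 − e^(−t/τ)) = 12.9 × (1 − e^−1.07) = 8.46 K.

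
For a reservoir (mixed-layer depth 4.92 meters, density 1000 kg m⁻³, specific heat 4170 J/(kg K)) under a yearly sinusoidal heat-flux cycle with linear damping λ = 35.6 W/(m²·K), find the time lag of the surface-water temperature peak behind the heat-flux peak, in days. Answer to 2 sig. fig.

6.6 days

Areal heat capacity C = ρ c_p D = 1000 × 4170 × 4.92 = 2.05×10^7 J/(m^2 K).
ω = 2π / 3.15×10^7 s = 1.99×10^-7 s⁻¹.
Phase lag φ = arctan(Cω/λ) = arctan(4.09/35.6) = 0.114 rad.
Time lag = φ / ω = 0.114 / 1.99×10^-7 = 5.74×10^5 s = 6.64 days.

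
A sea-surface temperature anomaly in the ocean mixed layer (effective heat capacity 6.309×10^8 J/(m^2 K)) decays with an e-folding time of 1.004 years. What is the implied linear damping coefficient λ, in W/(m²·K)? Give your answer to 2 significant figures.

20

Areal heat capacity C = 6.309×10^8 J/(m^2 K) (given).
τ = 1.004 years = 3.17×10^7 s.
λ = C / τ = 6.31×10^8 / 3.17×10^7 = 19.9 W/(m²·K).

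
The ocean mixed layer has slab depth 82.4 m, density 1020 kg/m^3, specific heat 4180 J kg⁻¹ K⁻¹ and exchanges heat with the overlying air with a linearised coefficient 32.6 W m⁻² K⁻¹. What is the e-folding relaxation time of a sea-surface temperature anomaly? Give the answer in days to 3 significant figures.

Areal heat capacity C = ρ c_p D = 1020 × 4180 × 82.4 = 3.51×10^8 J/(m^2 K).
Relaxation time τ = C / λ = 3.51×10^8 / 32.6 = 1.08×10^7 s.
In days: 1.08×10^7 s / (86400 s/day) = 125 days.

125 days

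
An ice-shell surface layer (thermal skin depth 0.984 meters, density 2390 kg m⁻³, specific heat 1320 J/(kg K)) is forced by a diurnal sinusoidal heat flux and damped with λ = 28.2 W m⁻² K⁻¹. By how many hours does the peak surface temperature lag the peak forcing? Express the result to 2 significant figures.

5.5 hours

Areal heat capacity C = ρ c_p D = 2390 × 1320 × 0.984 = 3.10×10^6 J/(m^2 K).
ω = 2π / 86400 s = 7.27×10^-5 s⁻¹.
Phase lag φ = arctan(Cω/λ) = arctan(226/28.2) = 1.45 rad.
Time lag = φ / ω = 1.45 / 7.27×10^-5 = 19900 s = 5.53 hours.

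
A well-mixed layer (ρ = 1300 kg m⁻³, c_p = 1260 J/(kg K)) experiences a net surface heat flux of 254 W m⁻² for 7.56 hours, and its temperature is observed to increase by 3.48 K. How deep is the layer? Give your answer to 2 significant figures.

1.2 m

Heat input Q = F Δt = 254 × 27200 s = 6.91×10^6 J/m².
Required areal heat capacity C = Q / ΔT = 1.99×10^6 J/(m²·K).
Depth D = C / (ρ c_p) = 1.99×10^6 / (1300 × 1260) = 1.21 m.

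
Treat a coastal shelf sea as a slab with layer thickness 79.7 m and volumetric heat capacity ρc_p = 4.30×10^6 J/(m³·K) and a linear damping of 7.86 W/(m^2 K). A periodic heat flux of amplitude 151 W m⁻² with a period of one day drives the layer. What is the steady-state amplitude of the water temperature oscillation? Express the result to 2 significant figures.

0.0061 K

Areal heat capacity C = ρc_p × D = 4.30×10^6 × 79.7 = 3.43×10^8 J/(m²·K).
Angular frequency ω = 2π / T = 2π / 86400 s = 7.27×10^-5 s⁻¹.
√((Cω)² + λ²) = √((24900)² + 7.86²) = 24900 W/(m²·K).
Amplitude A = F₀ / √((Cω)²+λ²) = 151 / 24900 = 0.00606 K.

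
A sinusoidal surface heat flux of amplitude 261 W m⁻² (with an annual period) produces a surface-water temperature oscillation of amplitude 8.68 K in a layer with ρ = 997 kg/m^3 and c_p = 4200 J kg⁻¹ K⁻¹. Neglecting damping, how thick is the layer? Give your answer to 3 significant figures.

ω = 2π / 3.15×10^7 s = 1.99×10^-7 s⁻¹.
Required C = F₀ / (A ω) = 261 / (8.68 × 1.99×10^-7) = 1.51×10^8 J/(m²·K).
D = C / (ρ c_p) = 1.51×10^8 / (997 × 4200) = 36.0 m.

36.0 m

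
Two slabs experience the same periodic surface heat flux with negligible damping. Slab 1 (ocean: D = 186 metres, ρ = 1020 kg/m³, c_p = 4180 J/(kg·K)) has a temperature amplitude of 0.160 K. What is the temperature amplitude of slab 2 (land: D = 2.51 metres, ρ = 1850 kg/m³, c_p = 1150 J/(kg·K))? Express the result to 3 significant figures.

C_ocean = 7.93×10^8 J/(m²·K); C_land = 5.34×10^6 J/(m²·K).
A ∝ 1/C ⇒ A_land = A_ocean × C_ocean/C_land = 0.160 × 149 = 23.8 K.

23.8 K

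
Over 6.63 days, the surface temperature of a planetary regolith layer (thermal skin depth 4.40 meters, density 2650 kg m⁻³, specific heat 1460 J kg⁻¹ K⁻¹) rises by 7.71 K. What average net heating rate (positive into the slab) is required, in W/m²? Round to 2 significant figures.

Areal heat capacity C = ρ c_p D = 2650 × 1460 × 4.40 = 1.70×10^7 J/(m²·K).
Required heat per unit area: Q = C ΔT = 1.70×10^7 × 7.71 = 1.31×10^8 J/m².
Flux F = Q / Δt = 1.31×10^8 / 5.73×10^5 s = 229 W/m².

230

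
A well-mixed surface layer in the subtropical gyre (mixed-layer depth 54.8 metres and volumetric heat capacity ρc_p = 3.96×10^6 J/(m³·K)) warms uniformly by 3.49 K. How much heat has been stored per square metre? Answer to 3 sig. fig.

Areal heat capacity C = ρc_p × D = 3.96×10^6 × 54.8 = 2.17×10^8 J/(m^2 K).
ΔQ = C ΔT = 2.17×10^8 × 3.49 = 7.57×10^8 J/m².

7.57×10^8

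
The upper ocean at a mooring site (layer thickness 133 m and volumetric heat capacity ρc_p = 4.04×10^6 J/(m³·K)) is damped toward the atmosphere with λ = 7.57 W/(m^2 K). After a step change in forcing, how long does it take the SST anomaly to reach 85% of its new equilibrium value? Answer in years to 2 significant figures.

Areal heat capacity C = ρc_p × D = 4.04×10^6 × 133 = 5.37×10^8 J m⁻² K⁻¹.
τ = C / λ = 5.37×10^8 / 7.57 = 7.10×10^7 s.
Fraction reached: 1 − e^(−t/τ) = 0.85 ⇒ t = −τ ln(1 − 0.85) = τ × 1.90.
t = 1.35×10^8 s = 4.27 years.

4.3 years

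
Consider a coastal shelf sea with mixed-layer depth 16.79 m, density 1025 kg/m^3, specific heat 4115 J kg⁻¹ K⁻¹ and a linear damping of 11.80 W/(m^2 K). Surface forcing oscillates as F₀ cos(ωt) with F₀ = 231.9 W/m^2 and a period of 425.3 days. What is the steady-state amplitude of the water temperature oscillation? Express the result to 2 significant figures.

14 K

Areal heat capacity C = ρ c_p D = 1025 × 4115 × 16.79 = 7.08×10^7 J/(m²·K).
Angular frequency ω = 2π / T = 2π / 3.67×10^7 s = 1.71×10^-7 s⁻¹.
√((Cω)² + λ²) = √((12.1)² + 11.80²) = 16.9 W/(m²·K).
Amplitude A = F₀ / √((Cω)²+λ²) = 231.9 / 16.9 = 13.7 K.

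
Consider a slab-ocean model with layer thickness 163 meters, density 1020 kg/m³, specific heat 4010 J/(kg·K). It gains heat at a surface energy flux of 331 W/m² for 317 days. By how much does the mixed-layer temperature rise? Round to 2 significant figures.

Areal heat capacity C = ρ c_p D = 1020 × 4010 × 163 = 6.67×10^8 J m⁻² K⁻¹.
Net heat input Q = F Δt = 331 × (317 days × 86400 s/day) = 9.07×10^9 J/m².
ΔT = Q / C = 9.07×10^9 / 6.67×10^8 = 13.6 K.

14 K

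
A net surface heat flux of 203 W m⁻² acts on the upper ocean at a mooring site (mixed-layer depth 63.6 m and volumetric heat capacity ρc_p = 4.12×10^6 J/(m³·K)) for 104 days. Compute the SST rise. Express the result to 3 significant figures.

6.96 K

Areal heat capacity C = ρc_p × D = 4.12×10^6 × 63.6 = 2.62×10^8 J/(m^2 K).
Net heat input Q = F Δt = 203 × (104 days × 86400 s/day) = 1.82×10^9 J/m².
ΔT = Q / C = 1.82×10^9 / 2.62×10^8 = 6.96 K.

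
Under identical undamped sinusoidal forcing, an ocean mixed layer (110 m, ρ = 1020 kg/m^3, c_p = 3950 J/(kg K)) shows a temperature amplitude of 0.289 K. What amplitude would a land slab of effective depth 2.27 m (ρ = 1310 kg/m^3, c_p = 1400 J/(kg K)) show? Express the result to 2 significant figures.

31 K

C_ocean = 4.43×10^8 J/(m²·K); C_land = 4.16×10^6 J/(m²·K).
A ∝ 1/C ⇒ A_land = A_ocean × C_ocean/C_land = 0.289 × 106 = 30.8 K.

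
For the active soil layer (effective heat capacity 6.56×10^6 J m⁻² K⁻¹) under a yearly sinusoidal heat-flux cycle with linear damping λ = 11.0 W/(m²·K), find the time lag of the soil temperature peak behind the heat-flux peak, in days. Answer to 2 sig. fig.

6.9 days

Areal heat capacity C = 6.56×10^6 J m⁻² K⁻¹ (given).
ω = 2π / 3.15×10^7 s = 1.99×10^-7 s⁻¹.
Phase lag φ = arctan(Cω/λ) = arctan(1.31/11.0) = 0.118 rad.
Time lag = φ / ω = 0.118 / 1.99×10^-7 = 5.94×10^5 s = 6.87 days.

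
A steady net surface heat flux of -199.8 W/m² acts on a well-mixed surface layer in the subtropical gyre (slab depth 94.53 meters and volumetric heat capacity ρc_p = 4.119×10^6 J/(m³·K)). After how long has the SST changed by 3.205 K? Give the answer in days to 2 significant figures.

72 days

Areal heat capacity C = ρc_p × D = 4.119×10^6 × 94.53 = 3.89×10^8 J/(m²·K).
Time required: Δt = C ΔT / F = 3.89×10^8 × -3.205 / -199.8 = 6.25×10^6 s.
In days: 6.25×10^6 s / (86400 s/day) = 72.3 days.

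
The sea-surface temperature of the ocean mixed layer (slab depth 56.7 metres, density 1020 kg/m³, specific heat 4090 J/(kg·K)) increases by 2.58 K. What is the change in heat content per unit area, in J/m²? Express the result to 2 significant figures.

Areal heat capacity C = ρ c_p D = 1020 × 4090 × 56.7 = 2.37×10^8 J/(m²·K).
ΔQ = C ΔT = 2.37×10^8 × 2.58 = 6.10×10^8 J/m².

6.1×10^8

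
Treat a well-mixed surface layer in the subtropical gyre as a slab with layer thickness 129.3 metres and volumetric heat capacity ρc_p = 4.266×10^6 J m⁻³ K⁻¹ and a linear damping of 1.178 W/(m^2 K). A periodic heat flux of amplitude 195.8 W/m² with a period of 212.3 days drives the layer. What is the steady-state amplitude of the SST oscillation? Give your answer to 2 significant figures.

1.0 K

Areal heat capacity C = ρc_p × D = 4.266×10^6 × 129.3 = 5.52×10^8 J m⁻² K⁻¹.
Angular frequency ω = 2π / T = 2π / 1.83×10^7 s = 3.43×10^-7 s⁻¹.
√((Cω)² + λ²) = √((189)² + 1.178²) = 189 W/(m²·K).
Amplitude A = F₀ / √((Cω)²+λ²) = 195.8 / 189 = 1.04 K.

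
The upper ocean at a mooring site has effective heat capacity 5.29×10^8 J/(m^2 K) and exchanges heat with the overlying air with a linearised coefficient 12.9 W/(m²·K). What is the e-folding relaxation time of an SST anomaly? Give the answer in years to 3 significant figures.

Areal heat capacity C = 5.29×10^8 J/(m^2 K) (given).
Relaxation time τ = C / λ = 5.29×10^8 / 12.9 = 4.10×10^7 s.
In years: 4.10×10^7 s / (3.156×10^7 s/year) = 1.30 years.

1.30 years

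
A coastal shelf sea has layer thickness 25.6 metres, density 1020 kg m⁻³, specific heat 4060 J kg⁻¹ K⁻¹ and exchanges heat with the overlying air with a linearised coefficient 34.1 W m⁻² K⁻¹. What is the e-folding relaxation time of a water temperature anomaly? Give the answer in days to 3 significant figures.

36.0 days

Areal heat capacity C = ρ c_p D = 1020 × 4060 × 25.6 = 1.06×10^8 J/(m²·K).
Relaxation time τ = C / λ = 1.06×10^8 / 34.1 = 3.11×10^6 s.
In days: 3.11×10^6 s / (86400 s/day) = 36.0 days.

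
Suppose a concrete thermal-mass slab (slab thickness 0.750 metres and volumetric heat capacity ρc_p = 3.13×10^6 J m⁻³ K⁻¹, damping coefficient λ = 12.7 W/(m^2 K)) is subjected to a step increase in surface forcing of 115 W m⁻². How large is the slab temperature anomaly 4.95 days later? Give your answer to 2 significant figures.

8.2 K

Areal heat capacity C = ρc_p × D = 3.13×10^6 × 0.750 = 2.35×10^6 J/(m^2 K).
τ = C / λ = 2.35×10^6 / 12.7 = 1.85×10^5 s.
Equilibrium anomaly ΔT_eq = F / λ = 115 / 12.7 = 9.06 K.
t = 4.95 days = 4.28×10^5 s, so t/τ = 2.31.
ΔT(t) = ΔT_eq (1 − e^(−t/τ)) = 9.06 × (1 − e^−2.31) = 8.16 K.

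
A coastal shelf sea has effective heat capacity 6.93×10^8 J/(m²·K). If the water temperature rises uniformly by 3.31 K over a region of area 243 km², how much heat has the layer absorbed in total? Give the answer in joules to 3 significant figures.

Areal heat capacity C = 6.93×10^8 J/(m²·K) (given).
Heat per unit area: q = C ΔT = 6.93×10^8 × 3.31 = 2.29×10^9 J/m².
Total heat: Q = q × A = 2.29×10^9 × (243 × 10⁶ m²) = 5.57×10^17 J.

5.57×10^17 J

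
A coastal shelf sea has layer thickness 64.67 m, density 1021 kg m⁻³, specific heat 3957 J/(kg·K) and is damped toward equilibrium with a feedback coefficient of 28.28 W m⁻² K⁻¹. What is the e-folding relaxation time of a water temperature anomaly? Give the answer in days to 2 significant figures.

110 days

Areal heat capacity C = ρ c_p D = 1021 × 3957 × 64.67 = 2.61×10^8 J/(m²·K).
Relaxation time τ = C / λ = 2.61×10^8 / 28.28 = 9.24×10^6 s.
In days: 9.24×10^6 s / (86400 s/day) = 107 days.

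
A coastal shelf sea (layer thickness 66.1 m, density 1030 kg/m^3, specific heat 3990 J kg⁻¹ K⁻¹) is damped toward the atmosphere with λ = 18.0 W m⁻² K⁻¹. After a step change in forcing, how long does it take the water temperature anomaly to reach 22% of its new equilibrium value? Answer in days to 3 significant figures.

43.4 days

Areal heat capacity C = ρ c_p D = 1030 × 3990 × 66.1 = 2.72×10^8 J m⁻² K⁻¹.
τ = C / λ = 2.72×10^8 / 18.0 = 1.51×10^7 s.
Fraction reached: 1 − e^(−t/τ) = 0.22 ⇒ t = −τ ln(1 − 0.22) = τ × 0.248.
t = 3.75×10^6 s = 43.4 days.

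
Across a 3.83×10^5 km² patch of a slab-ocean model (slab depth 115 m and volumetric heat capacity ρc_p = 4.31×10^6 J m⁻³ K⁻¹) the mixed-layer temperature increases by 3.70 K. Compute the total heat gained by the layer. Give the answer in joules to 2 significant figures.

7.0×10^20 J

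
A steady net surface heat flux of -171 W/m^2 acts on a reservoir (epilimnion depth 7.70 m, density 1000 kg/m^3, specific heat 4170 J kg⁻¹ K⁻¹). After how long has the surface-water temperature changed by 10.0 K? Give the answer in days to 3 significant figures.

Areal heat capacity C = ρ c_p D = 1000 × 4170 × 7.70 = 3.21×10^7 J/(m²·K).
Time required: Δt = C ΔT / F = 3.21×10^7 × -10.0 / -171 = 1.88×10^6 s.
In days: 1.88×10^6 s / (86400 s/day) = 21.7 days.

21.7 days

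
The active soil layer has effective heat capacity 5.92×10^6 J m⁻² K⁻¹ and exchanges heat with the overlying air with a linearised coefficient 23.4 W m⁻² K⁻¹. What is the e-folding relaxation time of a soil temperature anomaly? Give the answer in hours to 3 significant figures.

70.3 hours

Areal heat capacity C = 5.92×10^6 J m⁻² K⁻¹ (given).
Relaxation time τ = C / λ = 5.92×10^6 / 23.4 = 2.53×10^5 s.
In hours: 2.53×10^5 s / (3600 s/hour) = 70.3 hours.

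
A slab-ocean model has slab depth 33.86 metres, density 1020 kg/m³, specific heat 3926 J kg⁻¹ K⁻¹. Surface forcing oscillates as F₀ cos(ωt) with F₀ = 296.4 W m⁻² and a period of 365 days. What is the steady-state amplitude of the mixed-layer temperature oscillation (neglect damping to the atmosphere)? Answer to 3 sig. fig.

Areal heat capacity C = ρ c_p D = 1020 × 3926 × 33.86 = 1.36×10^8 J/(m^2 K).
Angular frequency ω = 2π / T = 2π / 3.15×10^7 s = 1.99×10^-7 s⁻¹.
Cω = 1.36×10^8 × 1.99×10^-7 = 27.0 W/(m²·K).
Amplitude A = F₀ / (Cω) = 296.4 / 27.0 = 11.0 K.

11.0 K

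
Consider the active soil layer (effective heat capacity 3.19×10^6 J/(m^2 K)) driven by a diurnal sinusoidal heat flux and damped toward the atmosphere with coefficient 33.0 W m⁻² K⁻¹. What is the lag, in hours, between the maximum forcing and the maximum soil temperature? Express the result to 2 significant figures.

Areal heat capacity C = 3.19×10^6 J/(m^2 K) (given).
ω = 2π / 86400 s = 7.27×10^-5 s⁻¹.
Phase lag φ = arctan(Cω/λ) = arctan(232/33.0) = 1.43 rad.
Time lag = φ / ω = 1.43 / 7.27×10^-5 = 19700 s = 5.46 hours.

5.5 hours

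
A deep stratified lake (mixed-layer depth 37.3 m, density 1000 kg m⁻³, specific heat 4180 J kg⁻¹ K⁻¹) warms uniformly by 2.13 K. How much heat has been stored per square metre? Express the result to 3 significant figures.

3.32×10^8

Areal heat capacity C = ρ c_p D = 1000 × 4180 × 37.3 = 1.56×10^8 J/(m^2 K).
ΔQ = C ΔT = 1.56×10^8 × 2.13 = 3.32×10^8 J/m².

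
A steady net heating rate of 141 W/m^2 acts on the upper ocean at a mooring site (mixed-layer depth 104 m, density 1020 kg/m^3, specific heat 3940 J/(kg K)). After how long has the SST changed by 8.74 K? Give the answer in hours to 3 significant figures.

7200 hours

Areal heat capacity C = ρ c_p D = 1020 × 3940 × 104 = 4.18×10^8 J/(m²·K).
Time required: Δt = C ΔT / F = 4.18×10^8 × 8.74 / 141 = 2.59×10^7 s.
In hours: 2.59×10^7 s / (3600 s/hour) = 7200 hours.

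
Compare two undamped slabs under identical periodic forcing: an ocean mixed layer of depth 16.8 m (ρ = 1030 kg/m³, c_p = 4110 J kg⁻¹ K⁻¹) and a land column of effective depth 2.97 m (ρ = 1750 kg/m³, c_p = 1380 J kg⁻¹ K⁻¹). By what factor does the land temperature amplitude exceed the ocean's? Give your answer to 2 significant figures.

9.9

C_ocean = 1030 × 4110 × 16.8 = 7.11×10^7 J/(m²·K).
C_land = 1750 × 1380 × 2.97 = 7.17×10^6 J/(m²·K).
Undamped amplitude ∝ 1/C, so A_land/A_ocean = C_ocean/C_land = 9.92.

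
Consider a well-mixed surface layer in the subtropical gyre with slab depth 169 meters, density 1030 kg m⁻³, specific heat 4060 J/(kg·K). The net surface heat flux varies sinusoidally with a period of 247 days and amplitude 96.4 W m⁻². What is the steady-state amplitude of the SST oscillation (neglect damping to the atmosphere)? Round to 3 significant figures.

0.463 K

Areal heat capacity C = ρ c_p D = 1030 × 4060 × 169 = 7.07×10^8 J/(m²·K).
Angular frequency ω = 2π / T = 2π / 2.13×10^7 s = 2.94×10^-7 s⁻¹.
Cω = 7.07×10^8 × 2.94×10^-7 = 208 W/(m²·K).
Amplitude A = F₀ / (Cω) = 96.4 / 208 = 0.463 K.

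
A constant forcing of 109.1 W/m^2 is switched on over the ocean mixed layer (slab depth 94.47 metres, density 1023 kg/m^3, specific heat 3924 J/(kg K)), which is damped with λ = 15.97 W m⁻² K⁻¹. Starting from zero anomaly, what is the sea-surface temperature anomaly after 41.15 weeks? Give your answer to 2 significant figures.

4.4 K

Areal heat capacity C = ρ c_p D = 1023 × 3924 × 94.47 = 3.79×10^8 J/(m²·K).
τ = C / λ = 3.79×10^8 / 15.97 = 2.37×10^7 s.
Equilibrium anomaly ΔT_eq = F / λ = 109.1 / 15.97 = 6.83 K.
t = 41.15 weeks = 2.49×10^7 s, so t/τ = 1.05.
ΔT(t) = ΔT_eq (1 − e^(−t/τ)) = 6.83 × (1 − e^−1.05) = 4.44 K.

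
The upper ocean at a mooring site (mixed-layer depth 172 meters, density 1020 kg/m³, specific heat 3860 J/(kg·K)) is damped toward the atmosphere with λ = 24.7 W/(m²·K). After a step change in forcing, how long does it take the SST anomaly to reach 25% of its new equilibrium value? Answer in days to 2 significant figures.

91 days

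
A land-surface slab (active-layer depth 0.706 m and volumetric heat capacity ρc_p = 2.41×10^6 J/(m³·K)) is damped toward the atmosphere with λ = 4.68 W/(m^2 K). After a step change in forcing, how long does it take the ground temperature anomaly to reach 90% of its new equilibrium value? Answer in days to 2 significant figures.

9.7 days

Areal heat capacity C = ρc_p × D = 2.41×10^6 × 0.706 = 1.70×10^6 J/(m^2 K).
τ = C / λ = 1.70×10^6 / 4.68 = 3.64×10^5 s.
Fraction reached: 1 − e^(−t/τ) = 0.90 ⇒ t = −τ ln(1 − 0.90) = τ × 2.30.
t = 8.37×10^5 s = 9.69 days.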